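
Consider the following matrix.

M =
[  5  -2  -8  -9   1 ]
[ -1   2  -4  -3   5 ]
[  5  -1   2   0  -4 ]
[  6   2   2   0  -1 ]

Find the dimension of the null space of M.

Row reduce to echelon form.
R2 ← R2 + (1/5)·R1: [0, 8/5, -28/5, -24/5, 26/5]
R3 ← R3 − R1: [0, 1, 10, 9, -5]
R4 ← R4 − (6/5)·R1: [0, 22/5, 58/5, 54/5, -11/5]
R3 ← R3 − (5/8)·R2: [0, 0, 27/2, 12, -33/4]
R4 ← R4 − (11/4)·R2: [0, 0, 27, 24, -33/2]
R4 ← R4 − (2)·R3: [0, 0, 0, 0, 0]
3 nonzero rows, so rank(M) = 3.
M has 5 columns; by rank–nullity, nullity = 5 − 3 = 2.

2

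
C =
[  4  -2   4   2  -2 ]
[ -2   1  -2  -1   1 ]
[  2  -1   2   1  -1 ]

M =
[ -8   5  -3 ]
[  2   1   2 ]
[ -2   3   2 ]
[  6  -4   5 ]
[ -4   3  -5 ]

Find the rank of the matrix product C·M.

First compute CM:
[[-24,  16,  12],
 [ 12,  -8,  -6],
 [-12,   8,   6]]
Now row reduce the product.
R2 ← R2 + (1/2)·R1: [0, 0, 0]
R3 ← R3 − (1/2)·R1: [0, 0, 0]
1 nonzero row, so rank(CM) = 1.

1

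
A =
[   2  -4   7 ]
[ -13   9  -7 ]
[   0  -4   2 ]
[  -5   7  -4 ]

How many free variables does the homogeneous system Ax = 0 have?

Row reduce to echelon form.
R2 ← R2 + (13/2)·R1: [0, -17, 77/2]
R4 ← R4 + (5/2)·R1: [0, -3, 27/2]
R3 ← R3 − (4/17)·R2: [0, 0, -120/17]
R4 ← R4 − (3/17)·R2: [0, 0, 114/17]
R4 ← R4 + (19/20)·R3: [0, 0, 0]
3 nonzero rows, so rank(A) = 3.
A has 3 columns; by rank–nullity, nullity = 3 − 3 = 0.

0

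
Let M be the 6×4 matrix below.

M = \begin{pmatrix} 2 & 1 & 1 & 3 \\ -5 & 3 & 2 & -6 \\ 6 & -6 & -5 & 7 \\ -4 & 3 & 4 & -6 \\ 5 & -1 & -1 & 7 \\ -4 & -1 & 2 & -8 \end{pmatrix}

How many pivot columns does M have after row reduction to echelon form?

Row reduce to echelon form.
R2 ← R2 + (5/2)·R1: [0, 11/2, 9/2, 3/2]
R3 ← R3 − (3)·R1: [0, -9, -8, -2]
R4 ← R4 + (2)·R1: [0, 5, 6, 0]
R5 ← R5 − (5/2)·R1: [0, -7/2, -7/2, -1/2]
R6 ← R6 + (2)·R1: [0, 1, 4, -2]
R3 ← R3 + (18/11)·R2: [0, 0, -7/11, 5/11]
R4 ← R4 − (10/11)·R2: [0, 0, 21/11, -15/11]
R5 ← R5 + (7/11)·R2: [0, 0, -7/11, 5/11]
R6 ← R6 − (2/11)·R2: [0, 0, 35/11, -25/11]
R4 ← R4 + (3)·R3: [0, 0, 0, 0]
R5 ← R5 − R3: [0, 0, 0, 0]
R6 ← R6 + (5)·R3: [0, 0, 0, 0]
Echelon form has 3 nonzero rows, so rank(M) = 3.
Each nonzero row contributes one pivot column: 3 pivot columns.

3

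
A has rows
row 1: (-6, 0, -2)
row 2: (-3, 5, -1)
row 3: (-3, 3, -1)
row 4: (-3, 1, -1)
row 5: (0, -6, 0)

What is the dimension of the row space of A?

Row reduce to echelon form.
R2 ← R2 − (1/2)·R1: [0, 5, 0]
R3 ← R3 − (1/2)·R1: [0, 3, 0]
R4 ← R4 − (1/2)·R1: [0, 1, 0]
R3 ← R3 − (3/5)·R2: [0, 0, 0]
R4 ← R4 − (1/5)·R2: [0, 0, 0]
R5 ← R5 + (6/5)·R2: [0, 0, 0]
Echelon form has 2 nonzero rows, so rank(A) = 2.
The row space has dimension equal to the rank: 2.

2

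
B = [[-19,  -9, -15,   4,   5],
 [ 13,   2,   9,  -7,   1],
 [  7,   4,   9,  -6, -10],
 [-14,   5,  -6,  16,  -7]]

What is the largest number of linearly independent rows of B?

4

Row reduce to echelon form.
R2 ← R2 + (13/19)·R1: [0, -79/19, -24/19, -81/19, 84/19]
R3 ← R3 + (7/19)·R1: [0, 13/19, 66/19, -86/19, -155/19]
R4 ← R4 − (14/19)·R1: [0, 221/19, 96/19, 248/19, -203/19]
R3 ← R3 + (13/79)·R2: [0, 0, 258/79, -413/79, -587/79]
R4 ← R4 + (221/79)·R2: [0, 0, 120/79, 89/79, 133/79]
R4 ← R4 − (20/43)·R3: [0, 0, 0, 153/43, 221/43]
Echelon form has 4 nonzero rows, so rank(B) = 4.
The rank gives the maximum number of linearly independent rows: 4.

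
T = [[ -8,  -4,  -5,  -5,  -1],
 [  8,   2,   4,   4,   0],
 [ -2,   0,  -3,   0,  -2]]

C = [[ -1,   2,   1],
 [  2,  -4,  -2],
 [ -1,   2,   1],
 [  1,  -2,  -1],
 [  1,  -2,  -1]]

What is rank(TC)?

First compute TC:
[[ -1,   2,   1],
 [ -4,   8,   4],
 [  3,  -6,  -3]]
Now row reduce the product.
R2 ← R2 − (4)·R1: [0, 0, 0]
R3 ← R3 + (3)·R1: [0, 0, 0]
1 nonzero row, so rank(TC) = 1.

1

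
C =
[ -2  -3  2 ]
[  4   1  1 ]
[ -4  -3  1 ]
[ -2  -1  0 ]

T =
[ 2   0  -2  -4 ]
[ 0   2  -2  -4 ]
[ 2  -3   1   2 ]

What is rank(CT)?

First compute CT:
[[  0, -12,  12,  24],
 [ 10,  -1,  -9, -18],
 [ -6,  -9,  15,  30],
 [ -4,  -2,   6,  12]]
Now row reduce the product.
Swap R1 ↔ R2
R3 ← R3 + (3/5)·R1: [0, -48/5, 48/5, 96/5]
R4 ← R4 + (2/5)·R1: [0, -12/5, 12/5, 24/5]
R3 ← R3 − (4/5)·R2: [0, 0, 0, 0]
R4 ← R4 − (1/5)·R2: [0, 0, 0, 0]
2 nonzero rows, so rank(CT) = 2.

2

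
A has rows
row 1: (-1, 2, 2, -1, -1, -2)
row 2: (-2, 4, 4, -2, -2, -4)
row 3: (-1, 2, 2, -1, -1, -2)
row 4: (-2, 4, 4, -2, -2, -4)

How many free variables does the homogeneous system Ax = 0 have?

5

Row reduce to echelon form.
R2 ← R2 − (2)·R1: [0, 0, 0, 0, 0, 0]
R3 ← R3 − R1: [0, 0, 0, 0, 0, 0]
R4 ← R4 − (2)·R1: [0, 0, 0, 0, 0, 0]
1 nonzero row, so rank(A) = 1.
A has 6 columns; by rank–nullity, nullity = 6 − 1 = 5.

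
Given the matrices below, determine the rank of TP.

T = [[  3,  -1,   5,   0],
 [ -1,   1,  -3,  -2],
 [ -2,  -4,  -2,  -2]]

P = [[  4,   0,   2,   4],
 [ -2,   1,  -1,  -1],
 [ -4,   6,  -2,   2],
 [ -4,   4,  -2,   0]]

First compute TP:
[[ -6,  29,  -3,  23],
 [ 14, -25,   7, -11],
 [ 16, -24,   8,  -8]]
Now row reduce the product.
R2 ← R2 + (7/3)·R1: [0, 128/3, 0, 128/3]
R3 ← R3 + (8/3)·R1: [0, 160/3, 0, 160/3]
R3 ← R3 − (5/4)·R2: [0, 0, 0, 0]
2 nonzero rows, so rank(TP) = 2.

2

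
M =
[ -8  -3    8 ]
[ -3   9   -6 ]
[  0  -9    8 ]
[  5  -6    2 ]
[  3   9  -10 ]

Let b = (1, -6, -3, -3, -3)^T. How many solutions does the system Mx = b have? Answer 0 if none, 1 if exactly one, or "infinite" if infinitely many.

Row reduce the augmented matrix [M | b].
R2 ← R2 − (3/8)·R1: [0, 81/8, -9, -51/8]
R4 ← R4 + (5/8)·R1: [0, -63/8, 7, -19/8]
R5 ← R5 + (3/8)·R1: [0, 63/8, -7, -21/8]
R3 ← R3 + (8/9)·R2: [0, 0, 0, -26/3]
R4 ← R4 + (7/9)·R2: [0, 0, 0, -22/3]
R5 ← R5 − (7/9)·R2: [0, 0, 0, 7/3]
R4 ← R4 − (11/13)·R3: [0, 0, 0, 0]
R5 ← R5 + (7/26)·R3: [0, 0, 0, 0]
The echelon form has 3 nonzero rows; the last pivot sits in the augmented column, so rank(M) = 2 but rank([M|b]) = 3.
Since the ranks differ, the system is inconsistent.
It has no solutions.

0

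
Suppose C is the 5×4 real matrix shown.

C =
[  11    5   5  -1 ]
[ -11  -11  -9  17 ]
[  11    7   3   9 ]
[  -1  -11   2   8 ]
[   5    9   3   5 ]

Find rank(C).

Row reduce to echelon form.
R2 ← R2 + R1: [0, -6, -4, 16]
R3 ← R3 − R1: [0, 2, -2, 10]
R4 ← R4 + (1/11)·R1: [0, -116/11, 27/11, 87/11]
R5 ← R5 − (5/11)·R1: [0, 74/11, 8/11, 60/11]
R3 ← R3 + (1/3)·R2: [0, 0, -10/3, 46/3]
R4 ← R4 − (58/33)·R2: [0, 0, 313/33, -667/33]
R5 ← R5 + (37/33)·R2: [0, 0, -124/33, 772/33]
R4 ← R4 + (313/110)·R3: [0, 0, 0, 1288/55]
R5 ← R5 − (62/55)·R3: [0, 0, 0, 336/55]
R5 ← R5 − (6/23)·R4: [0, 0, 0, 0]
Echelon form has 4 nonzero rows, so rank(C) = 4.

4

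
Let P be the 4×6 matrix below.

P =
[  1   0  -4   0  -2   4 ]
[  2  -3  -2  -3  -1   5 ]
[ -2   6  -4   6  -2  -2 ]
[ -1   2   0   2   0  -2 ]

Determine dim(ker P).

Row reduce to echelon form.
R2 ← R2 − (2)·R1: [0, -3, 6, -3, 3, -3]
R3 ← R3 + (2)·R1: [0, 6, -12, 6, -6, 6]
R4 ← R4 + R1: [0, 2, -4, 2, -2, 2]
R3 ← R3 + (2)·R2: [0, 0, 0, 0, 0, 0]
R4 ← R4 + (2/3)·R2: [0, 0, 0, 0, 0, 0]
2 nonzero rows, so rank(P) = 2.
P has 6 columns; by rank–nullity, nullity = 6 − 2 = 4.

4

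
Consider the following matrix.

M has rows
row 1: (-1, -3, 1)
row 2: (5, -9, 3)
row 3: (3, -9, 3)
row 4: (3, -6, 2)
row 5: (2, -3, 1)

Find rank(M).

2

Row reduce to echelon form.
R2 ← R2 + (5)·R1: [0, -24, 8]
R3 ← R3 + (3)·R1: [0, -18, 6]
R4 ← R4 + (3)·R1: [0, -15, 5]
R5 ← R5 + (2)·R1: [0, -9, 3]
R3 ← R3 − (3/4)·R2: [0, 0, 0]
R4 ← R4 − (5/8)·R2: [0, 0, 0]
R5 ← R5 − (3/8)·R2: [0, 0, 0]
Echelon form has 2 nonzero rows, so rank(M) = 2.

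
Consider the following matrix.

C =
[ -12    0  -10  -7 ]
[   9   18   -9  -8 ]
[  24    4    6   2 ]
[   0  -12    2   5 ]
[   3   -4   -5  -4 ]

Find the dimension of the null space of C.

Row reduce to echelon form.
R2 ← R2 + (3/4)·R1: [0, 18, -33/2, -53/4]
R3 ← R3 + (2)·R1: [0, 4, -14, -12]
R5 ← R5 + (1/4)·R1: [0, -4, -15/2, -23/4]
R3 ← R3 − (2/9)·R2: [0, 0, -31/3, -163/18]
R4 ← R4 + (2/3)·R2: [0, 0, -9, -23/6]
R5 ← R5 + (2/9)·R2: [0, 0, -67/6, -313/36]
R4 ← R4 − (27/31)·R3: [0, 0, 0, 377/93]
R5 ← R5 − (67/62)·R3: [0, 0, 0, 203/186]
R5 ← R5 − (7/26)·R4: [0, 0, 0, 0]
4 nonzero rows, so rank(C) = 4.
C has 4 columns; by rank–nullity, nullity = 4 − 4 = 0.

0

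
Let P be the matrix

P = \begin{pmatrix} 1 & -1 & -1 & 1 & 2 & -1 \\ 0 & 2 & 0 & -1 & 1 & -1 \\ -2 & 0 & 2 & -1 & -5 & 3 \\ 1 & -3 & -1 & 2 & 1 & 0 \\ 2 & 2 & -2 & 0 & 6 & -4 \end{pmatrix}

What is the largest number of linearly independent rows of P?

Row reduce to echelon form.
R3 ← R3 + (2)·R1: [0, -2, 0, 1, -1, 1]
R4 ← R4 − R1: [0, -2, 0, 1, -1, 1]
R5 ← R5 − (2)·R1: [0, 4, 0, -2, 2, -2]
R3 ← R3 + R2: [0, 0, 0, 0, 0, 0]
R4 ← R4 + R2: [0, 0, 0, 0, 0, 0]
R5 ← R5 − (2)·R2: [0, 0, 0, 0, 0, 0]
Echelon form has 2 nonzero rows, so rank(P) = 2.
The rank gives the maximum number of linearly independent rows: 2.

2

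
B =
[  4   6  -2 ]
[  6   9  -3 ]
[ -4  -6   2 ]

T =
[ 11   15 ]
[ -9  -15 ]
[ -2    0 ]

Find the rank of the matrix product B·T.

1

First compute BT:
[[ -6, -30],
 [ -9, -45],
 [  6,  30]]
Now row reduce the product.
R2 ← R2 − (3/2)·R1: [0, 0]
R3 ← R3 + R1: [0, 0]
1 nonzero row, so rank(BT) = 1.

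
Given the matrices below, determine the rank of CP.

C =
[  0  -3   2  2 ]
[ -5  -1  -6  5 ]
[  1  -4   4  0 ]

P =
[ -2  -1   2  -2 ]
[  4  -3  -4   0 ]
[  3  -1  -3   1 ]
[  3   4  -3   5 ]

First compute CP:
[[  0,  15,   0,  12],
 [  3,  34,  -3,  29],
 [ -6,   7,   6,   2]]
Now row reduce the product.
Swap R1 ↔ R2
R3 ← R3 + (2)·R1: [0, 75, 0, 60]
R3 ← R3 − (5)·R2: [0, 0, 0, 0]
2 nonzero rows, so rank(CP) = 2.

2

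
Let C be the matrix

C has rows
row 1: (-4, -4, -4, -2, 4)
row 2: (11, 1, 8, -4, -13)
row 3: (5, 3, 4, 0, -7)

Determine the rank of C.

3

Row reduce to echelon form.
R2 ← R2 + (11/4)·R1: [0, -10, -3, -19/2, -2]
R3 ← R3 + (5/4)·R1: [0, -2, -1, -5/2, -2]
R3 ← R3 − (1/5)·R2: [0, 0, -2/5, -3/5, -8/5]
Echelon form has 3 nonzero rows, so rank(C) = 3.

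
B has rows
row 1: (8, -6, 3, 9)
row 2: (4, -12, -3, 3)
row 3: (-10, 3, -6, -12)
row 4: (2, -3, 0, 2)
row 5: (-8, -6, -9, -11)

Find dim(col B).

Row reduce to echelon form.
R2 ← R2 − (1/2)·R1: [0, -9, -9/2, -3/2]
R3 ← R3 + (5/4)·R1: [0, -9/2, -9/4, -3/4]
R4 ← R4 − (1/4)·R1: [0, -3/2, -3/4, -1/4]
R5 ← R5 + R1: [0, -12, -6, -2]
R3 ← R3 − (1/2)·R2: [0, 0, 0, 0]
R4 ← R4 − (1/6)·R2: [0, 0, 0, 0]
R5 ← R5 − (4/3)·R2: [0, 0, 0, 0]
Echelon form has 2 nonzero rows, so rank(B) = 2.
The column space has dimension equal to the rank: 2.

2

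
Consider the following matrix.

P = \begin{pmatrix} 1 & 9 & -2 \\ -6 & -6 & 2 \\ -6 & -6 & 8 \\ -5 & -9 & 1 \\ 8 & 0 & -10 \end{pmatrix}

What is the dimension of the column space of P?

3

Row reduce to echelon form.
R2 ← R2 + (6)·R1: [0, 48, -10]
R3 ← R3 + (6)·R1: [0, 48, -4]
R4 ← R4 + (5)·R1: [0, 36, -9]
R5 ← R5 − (8)·R1: [0, -72, 6]
R3 ← R3 − R2: [0, 0, 6]
R4 ← R4 − (3/4)·R2: [0, 0, -3/2]
R5 ← R5 + (3/2)·R2: [0, 0, -9]
R4 ← R4 + (1/4)·R3: [0, 0, 0]
R5 ← R5 + (3/2)·R3: [0, 0, 0]
Echelon form has 3 nonzero rows, so rank(P) = 3.
The column space has dimension equal to the rank: 3.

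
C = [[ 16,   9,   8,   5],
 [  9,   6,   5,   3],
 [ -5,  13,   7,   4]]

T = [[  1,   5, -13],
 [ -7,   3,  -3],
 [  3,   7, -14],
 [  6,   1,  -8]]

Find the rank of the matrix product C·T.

First compute CT:
[[  7, 168, -387],
 [  0, 101, -229],
 [-51,  67, -104]]
Now row reduce the product.
R3 ← R3 + (51/7)·R1: [0, 1291, -20465/7]
R3 ← R3 − (1291/101)·R2: [0, 0, 2508/707]
3 nonzero rows, so rank(CT) = 3.

3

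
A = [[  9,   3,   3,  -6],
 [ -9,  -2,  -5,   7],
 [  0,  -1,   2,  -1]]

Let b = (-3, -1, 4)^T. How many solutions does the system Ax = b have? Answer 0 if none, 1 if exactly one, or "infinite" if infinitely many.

infinite

Row reduce the augmented matrix [A | b].
R2 ← R2 + R1: [0, 1, -2, 1, -4]
R3 ← R3 + R2: [0, 0, 0, 0, 0]
The echelon form has 2 nonzero rows, and every pivot lies in the first 4 columns, so rank(A) = rank([A|b]) = 2.
The system is consistent.
rank = 2 < 4 unknowns, so there are infinitely many solutions.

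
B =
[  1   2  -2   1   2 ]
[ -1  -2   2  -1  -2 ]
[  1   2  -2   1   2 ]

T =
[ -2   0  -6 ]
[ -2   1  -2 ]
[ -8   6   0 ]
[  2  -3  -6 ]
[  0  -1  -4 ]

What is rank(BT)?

1

First compute BT:
[[ 12, -15, -24],
 [-12,  15,  24],
 [ 12, -15, -24]]
Now row reduce the product.
R2 ← R2 + R1: [0, 0, 0]
R3 ← R3 − R1: [0, 0, 0]
1 nonzero row, so rank(BT) = 1.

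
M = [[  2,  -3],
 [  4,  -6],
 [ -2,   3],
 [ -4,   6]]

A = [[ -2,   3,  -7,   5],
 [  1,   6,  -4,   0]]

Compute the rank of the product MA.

1

First compute MA:
[[ -7, -12,  -2,  10],
 [-14, -24,  -4,  20],
 [  7,  12,   2, -10],
 [ 14,  24,   4, -20]]
Now row reduce the product.
R2 ← R2 − (2)·R1: [0, 0, 0, 0]
R3 ← R3 + R1: [0, 0, 0, 0]
R4 ← R4 + (2)·R1: [0, 0, 0, 0]
1 nonzero row, so rank(MA) = 1.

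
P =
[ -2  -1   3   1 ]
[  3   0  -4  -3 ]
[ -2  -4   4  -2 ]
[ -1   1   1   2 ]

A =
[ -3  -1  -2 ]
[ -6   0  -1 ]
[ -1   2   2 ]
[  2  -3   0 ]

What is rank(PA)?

2

First compute PA:
[[ 11,   5,  11],
 [-11,  -2, -14],
 [ 22,  16,  16],
 [  0,  -3,   3]]
Now row reduce the product.
R2 ← R2 + R1: [0, 3, -3]
R3 ← R3 − (2)·R1: [0, 6, -6]
R3 ← R3 − (2)·R2: [0, 0, 0]
R4 ← R4 + R2: [0, 0, 0]
2 nonzero rows, so rank(PA) = 2.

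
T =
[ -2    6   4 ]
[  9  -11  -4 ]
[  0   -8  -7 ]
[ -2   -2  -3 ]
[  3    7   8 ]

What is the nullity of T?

1

Row reduce to echelon form.
R2 ← R2 + (9/2)·R1: [0, 16, 14]
R4 ← R4 − R1: [0, -8, -7]
R5 ← R5 + (3/2)·R1: [0, 16, 14]
R3 ← R3 + (1/2)·R2: [0, 0, 0]
R4 ← R4 + (1/2)·R2: [0, 0, 0]
R5 ← R5 − R2: [0, 0, 0]
2 nonzero rows, so rank(T) = 2.
T has 3 columns; by rank–nullity, nullity = 3 − 2 = 1.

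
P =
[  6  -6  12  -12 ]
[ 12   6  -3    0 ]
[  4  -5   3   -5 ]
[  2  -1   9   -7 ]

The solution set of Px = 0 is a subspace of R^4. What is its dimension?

Row reduce to echelon form.
R2 ← R2 − (2)·R1: [0, 18, -27, 24]
R3 ← R3 − (2/3)·R1: [0, -1, -5, 3]
R4 ← R4 − (1/3)·R1: [0, 1, 5, -3]
R3 ← R3 + (1/18)·R2: [0, 0, -13/2, 13/3]
R4 ← R4 − (1/18)·R2: [0, 0, 13/2, -13/3]
R4 ← R4 + R3: [0, 0, 0, 0]
3 nonzero rows, so rank(P) = 3.
P has 4 columns; by rank–nullity, nullity = 4 − 3 = 1.

1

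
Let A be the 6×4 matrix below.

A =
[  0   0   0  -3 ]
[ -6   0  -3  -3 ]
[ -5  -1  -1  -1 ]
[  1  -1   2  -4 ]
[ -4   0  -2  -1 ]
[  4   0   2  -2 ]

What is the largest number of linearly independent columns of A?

Row reduce to echelon form.
Swap R1 ↔ R2
R3 ← R3 − (5/6)·R1: [0, -1, 3/2, 3/2]
R4 ← R4 + (1/6)·R1: [0, -1, 3/2, -9/2]
R5 ← R5 − (2/3)·R1: [0, 0, 0, 1]
R6 ← R6 + (2/3)·R1: [0, 0, 0, -4]
Swap R2 ↔ R3
R4 ← R4 − R2: [0, 0, 0, -6]
R4 ← R4 − (2)·R3: [0, 0, 0, 0]
R5 ← R5 + (1/3)·R3: [0, 0, 0, 0]
R6 ← R6 − (4/3)·R3: [0, 0, 0, 0]
Echelon form has 3 nonzero rows, so rank(A) = 3.
The rank gives the maximum number of linearly independent columns: 3.

3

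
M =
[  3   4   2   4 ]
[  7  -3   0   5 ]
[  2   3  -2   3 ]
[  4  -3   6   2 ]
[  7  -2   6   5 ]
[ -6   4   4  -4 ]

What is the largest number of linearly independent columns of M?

3

Row reduce to echelon form.
R2 ← R2 − (7/3)·R1: [0, -37/3, -14/3, -13/3]
R3 ← R3 − (2/3)·R1: [0, 1/3, -10/3, 1/3]
R4 ← R4 − (4/3)·R1: [0, -25/3, 10/3, -10/3]
R5 ← R5 − (7/3)·R1: [0, -34/3, 4/3, -13/3]
R6 ← R6 + (2)·R1: [0, 12, 8, 4]
R3 ← R3 + (1/37)·R2: [0, 0, -128/37, 8/37]
R4 ← R4 − (25/37)·R2: [0, 0, 240/37, -15/37]
R5 ← R5 − (34/37)·R2: [0, 0, 208/37, -13/37]
R6 ← R6 + (36/37)·R2: [0, 0, 128/37, -8/37]
R4 ← R4 + (15/8)·R3: [0, 0, 0, 0]
R5 ← R5 + (13/8)·R3: [0, 0, 0, 0]
R6 ← R6 + R3: [0, 0, 0, 0]
Echelon form has 3 nonzero rows, so rank(M) = 3.
The rank gives the maximum number of linearly independent columns: 3.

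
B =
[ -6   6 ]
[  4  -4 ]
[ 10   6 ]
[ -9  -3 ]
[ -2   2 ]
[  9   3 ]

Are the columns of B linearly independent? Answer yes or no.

yes

Row reduce B to echelon form.
R2 ← R2 + (2/3)·R1: [0, 0]
R3 ← R3 + (5/3)·R1: [0, 16]
R4 ← R4 − (3/2)·R1: [0, -12]
R5 ← R5 − (1/3)·R1: [0, 0]
R6 ← R6 + (3/2)·R1: [0, 12]
Swap R2 ↔ R3
R4 ← R4 + (3/4)·R2: [0, 0]
R6 ← R6 − (3/4)·R2: [0, 0]
2 pivots among 2 columns.
Every column is a pivot column, so the columns are linearly independent.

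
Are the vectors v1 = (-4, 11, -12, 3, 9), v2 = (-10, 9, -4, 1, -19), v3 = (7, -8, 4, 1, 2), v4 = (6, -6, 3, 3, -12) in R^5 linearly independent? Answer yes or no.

Form the matrix with these vectors as rows and row reduce.
R2 ← R2 − (5/2)·R1: [0, -37/2, 26, -13/2, -83/2]
R3 ← R3 + (7/4)·R1: [0, 45/4, -17, 25/4, 71/4]
R4 ← R4 + (3/2)·R1: [0, 21/2, -15, 15/2, 3/2]
R3 ← R3 + (45/74)·R2: [0, 0, -44/37, 85/37, -277/37]
R4 ← R4 + (21/37)·R2: [0, 0, -9/37, 141/37, -816/37]
R4 ← R4 − (9/44)·R3: [0, 0, 0, 147/44, -903/44]
4 nonzero rows, so the 4 vectors span a space of dimension 4.
Since 4 = 4, the vectors are linearly independent.

yes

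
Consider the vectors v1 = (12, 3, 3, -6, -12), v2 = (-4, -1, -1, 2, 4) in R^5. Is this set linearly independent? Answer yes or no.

no

Form the matrix with these vectors as rows and row reduce.
R2 ← R2 + (1/3)·R1: [0, 0, 0, 0, 0]
1 nonzero row, so the 2 vectors span a space of dimension 1.
Since 1 < 2, the vectors are linearly dependent.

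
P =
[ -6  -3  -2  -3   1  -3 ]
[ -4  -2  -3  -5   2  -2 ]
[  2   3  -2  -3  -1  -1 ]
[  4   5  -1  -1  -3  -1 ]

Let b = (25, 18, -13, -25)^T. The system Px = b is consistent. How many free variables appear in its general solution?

Row reduce the augmented matrix [P | b].
R2 ← R2 − (2/3)·R1: [0, 0, -5/3, -3, 4/3, 0, 4/3]
R3 ← R3 + (1/3)·R1: [0, 2, -8/3, -4, -2/3, -2, -14/3]
R4 ← R4 + (2/3)·R1: [0, 3, -7/3, -3, -7/3, -3, -25/3]
Swap R2 ↔ R3
R4 ← R4 − (3/2)·R2: [0, 0, 5/3, 3, -4/3, 0, -4/3]
R4 ← R4 + R3: [0, 0, 0, 0, 0, 0, 0]
The echelon form has 3 nonzero rows, and every pivot lies in the first 6 columns, so rank(P) = rank([P|b]) = 3.
The system is consistent.
Free variables = (unknowns) − (rank) = 6 − 3 = 3.

3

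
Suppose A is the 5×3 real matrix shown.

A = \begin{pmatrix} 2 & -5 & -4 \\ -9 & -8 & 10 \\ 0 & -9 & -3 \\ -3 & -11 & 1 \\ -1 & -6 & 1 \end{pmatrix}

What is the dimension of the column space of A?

Row reduce to echelon form.
R2 ← R2 + (9/2)·R1: [0, -61/2, -8]
R4 ← R4 + (3/2)·R1: [0, -37/2, -5]
R5 ← R5 + (1/2)·R1: [0, -17/2, -1]
R3 ← R3 − (18/61)·R2: [0, 0, -39/61]
R4 ← R4 − (37/61)·R2: [0, 0, -9/61]
R5 ← R5 − (17/61)·R2: [0, 0, 75/61]
R4 ← R4 − (3/13)·R3: [0, 0, 0]
R5 ← R5 + (25/13)·R3: [0, 0, 0]
Echelon form has 3 nonzero rows, so rank(A) = 3.
The column space has dimension equal to the rank: 3.

3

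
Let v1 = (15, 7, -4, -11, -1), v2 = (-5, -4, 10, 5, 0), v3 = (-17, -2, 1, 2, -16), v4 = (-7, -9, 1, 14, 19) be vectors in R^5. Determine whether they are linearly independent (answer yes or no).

yes

Form the matrix with these vectors as rows and row reduce.
R2 ← R2 + (1/3)·R1: [0, -5/3, 26/3, 4/3, -1/3]
R3 ← R3 + (17/15)·R1: [0, 89/15, -53/15, -157/15, -257/15]
R4 ← R4 + (7/15)·R1: [0, -86/15, -13/15, 133/15, 278/15]
R3 ← R3 + (89/25)·R2: [0, 0, 683/25, -143/25, -458/25]
R4 ← R4 − (86/25)·R2: [0, 0, -767/25, 107/25, 492/25]
R4 ← R4 + (767/683)·R3: [0, 0, 0, -1464/683, -610/683]
4 nonzero rows, so the 4 vectors span a space of dimension 4.
Since 4 = 4, the vectors are linearly independent.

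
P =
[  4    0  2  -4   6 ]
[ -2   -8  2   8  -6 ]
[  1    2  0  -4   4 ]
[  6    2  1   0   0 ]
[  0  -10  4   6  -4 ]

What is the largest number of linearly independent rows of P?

Row reduce to echelon form.
R2 ← R2 + (1/2)·R1: [0, -8, 3, 6, -3]
R3 ← R3 − (1/4)·R1: [0, 2, -1/2, -3, 5/2]
R4 ← R4 − (3/2)·R1: [0, 2, -2, 6, -9]
R3 ← R3 + (1/4)·R2: [0, 0, 1/4, -3/2, 7/4]
R4 ← R4 + (1/4)·R2: [0, 0, -5/4, 15/2, -39/4]
R5 ← R5 − (5/4)·R2: [0, 0, 1/4, -3/2, -1/4]
R4 ← R4 + (5)·R3: [0, 0, 0, 0, -1]
R5 ← R5 − R3: [0, 0, 0, 0, -2]
R5 ← R5 − (2)·R4: [0, 0, 0, 0, 0]
Echelon form has 4 nonzero rows, so rank(P) = 4.
The rank gives the maximum number of linearly independent rows: 4.

4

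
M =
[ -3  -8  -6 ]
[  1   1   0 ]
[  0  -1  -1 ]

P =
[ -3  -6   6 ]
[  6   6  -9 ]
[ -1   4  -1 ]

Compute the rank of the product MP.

2

First compute MP:
[[-33, -54,  60],
 [  3,   0,  -3],
 [ -5, -10,  10]]
Now row reduce the product.
R2 ← R2 + (1/11)·R1: [0, -54/11, 27/11]
R3 ← R3 − (5/33)·R1: [0, -20/11, 10/11]
R3 ← R3 − (10/27)·R2: [0, 0, 0]
2 nonzero rows, so rank(MP) = 2.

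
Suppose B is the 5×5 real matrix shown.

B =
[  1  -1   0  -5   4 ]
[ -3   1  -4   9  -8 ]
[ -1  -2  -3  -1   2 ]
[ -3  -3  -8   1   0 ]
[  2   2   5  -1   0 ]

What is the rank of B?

3

Row reduce to echelon form.
R2 ← R2 + (3)·R1: [0, -2, -4, -6, 4]
R3 ← R3 + R1: [0, -3, -3, -6, 6]
R4 ← R4 + (3)·R1: [0, -6, -8, -14, 12]
R5 ← R5 − (2)·R1: [0, 4, 5, 9, -8]
R3 ← R3 − (3/2)·R2: [0, 0, 3, 3, 0]
R4 ← R4 − (3)·R2: [0, 0, 4, 4, 0]
R5 ← R5 + (2)·R2: [0, 0, -3, -3, 0]
R4 ← R4 − (4/3)·R3: [0, 0, 0, 0, 0]
R5 ← R5 + R3: [0, 0, 0, 0, 0]
Echelon form has 3 nonzero rows, so rank(B) = 3.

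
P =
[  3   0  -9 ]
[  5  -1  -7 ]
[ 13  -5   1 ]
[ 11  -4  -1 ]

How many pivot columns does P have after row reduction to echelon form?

2

Row reduce to echelon form.
R2 ← R2 − (5/3)·R1: [0, -1, 8]
R3 ← R3 − (13/3)·R1: [0, -5, 40]
R4 ← R4 − (11/3)·R1: [0, -4, 32]
R3 ← R3 − (5)·R2: [0, 0, 0]
R4 ← R4 − (4)·R2: [0, 0, 0]
Echelon form has 2 nonzero rows, so rank(P) = 2.
Each nonzero row contributes one pivot column: 2 pivot columns.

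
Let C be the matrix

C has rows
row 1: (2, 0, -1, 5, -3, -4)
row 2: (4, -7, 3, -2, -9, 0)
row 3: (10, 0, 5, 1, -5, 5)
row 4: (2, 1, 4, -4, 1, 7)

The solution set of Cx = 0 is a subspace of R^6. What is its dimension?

Row reduce to echelon form.
R2 ← R2 − (2)·R1: [0, -7, 5, -12, -3, 8]
R3 ← R3 − (5)·R1: [0, 0, 10, -24, 10, 25]
R4 ← R4 − R1: [0, 1, 5, -9, 4, 11]
R4 ← R4 + (1/7)·R2: [0, 0, 40/7, -75/7, 25/7, 85/7]
R4 ← R4 − (4/7)·R3: [0, 0, 0, 3, -15/7, -15/7]
4 nonzero rows, so rank(C) = 4.
C has 6 columns; by rank–nullity, nullity = 6 − 4 = 2.

2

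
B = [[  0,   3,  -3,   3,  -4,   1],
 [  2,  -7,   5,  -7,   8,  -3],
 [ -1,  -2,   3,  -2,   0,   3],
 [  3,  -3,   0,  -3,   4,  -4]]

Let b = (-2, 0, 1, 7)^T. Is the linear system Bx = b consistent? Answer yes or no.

no

Row reduce the augmented matrix [B | b].
Swap R1 ↔ R2
R3 ← R3 + (1/2)·R1: [0, -11/2, 11/2, -11/2, 4, 3/2, 1]
R4 ← R4 − (3/2)·R1: [0, 15/2, -15/2, 15/2, -8, 1/2, 7]
R3 ← R3 + (11/6)·R2: [0, 0, 0, 0, -10/3, 10/3, -8/3]
R4 ← R4 − (5/2)·R2: [0, 0, 0, 0, 2, -2, 12]
R4 ← R4 + (3/5)·R3: [0, 0, 0, 0, 0, 0, 52/5]
The echelon form has 4 nonzero rows; the last pivot sits in the augmented column, so rank(B) = 3 but rank([B|b]) = 4.
Since the ranks differ, the system is inconsistent.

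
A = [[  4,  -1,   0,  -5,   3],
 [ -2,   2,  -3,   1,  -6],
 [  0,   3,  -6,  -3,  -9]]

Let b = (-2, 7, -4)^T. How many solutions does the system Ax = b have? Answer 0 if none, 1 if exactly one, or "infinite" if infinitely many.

Row reduce the augmented matrix [A | b].
R2 ← R2 + (1/2)·R1: [0, 3/2, -3, -3/2, -9/2, 6]
R3 ← R3 − (2)·R2: [0, 0, 0, 0, 0, -16]
The echelon form has 3 nonzero rows; the last pivot sits in the augmented column, so rank(A) = 2 but rank([A|b]) = 3.
Since the ranks differ, the system is inconsistent.
It has no solutions.

0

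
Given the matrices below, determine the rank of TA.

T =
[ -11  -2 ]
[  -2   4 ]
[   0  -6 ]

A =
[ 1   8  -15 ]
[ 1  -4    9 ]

First compute TA:
[[-13, -80, 147],
 [  2, -32,  66],
 [ -6,  24, -54]]
Now row reduce the product.
R2 ← R2 + (2/13)·R1: [0, -576/13, 1152/13]
R3 ← R3 − (6/13)·R1: [0, 792/13, -1584/13]
R3 ← R3 + (11/8)·R2: [0, 0, 0]
2 nonzero rows, so rank(TA) = 2.

2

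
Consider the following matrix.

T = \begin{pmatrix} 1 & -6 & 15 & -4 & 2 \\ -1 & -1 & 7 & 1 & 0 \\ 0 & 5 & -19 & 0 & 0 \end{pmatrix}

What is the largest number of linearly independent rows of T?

3

Row reduce to echelon form.
R2 ← R2 + R1: [0, -7, 22, -3, 2]
R3 ← R3 + (5/7)·R2: [0, 0, -23/7, -15/7, 10/7]
Echelon form has 3 nonzero rows, so rank(T) = 3.
The rank gives the maximum number of linearly independent rows: 3.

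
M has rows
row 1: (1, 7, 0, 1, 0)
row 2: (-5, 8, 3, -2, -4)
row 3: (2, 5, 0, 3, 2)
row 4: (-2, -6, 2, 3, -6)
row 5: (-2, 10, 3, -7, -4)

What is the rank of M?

5

Row reduce to echelon form.
R2 ← R2 + (5)·R1: [0, 43, 3, 3, -4]
R3 ← R3 − (2)·R1: [0, -9, 0, 1, 2]
R4 ← R4 + (2)·R1: [0, 8, 2, 5, -6]
R5 ← R5 + (2)·R1: [0, 24, 3, -5, -4]
R3 ← R3 + (9/43)·R2: [0, 0, 27/43, 70/43, 50/43]
R4 ← R4 − (8/43)·R2: [0, 0, 62/43, 191/43, -226/43]
R5 ← R5 − (24/43)·R2: [0, 0, 57/43, -287/43, -76/43]
R4 ← R4 − (62/27)·R3: [0, 0, 0, 19/27, -214/27]
R5 ← R5 − (19/9)·R3: [0, 0, 0, -91/9, -38/9]
R5 ← R5 + (273/19)·R4: [0, 0, 0, 0, -2244/19]
Echelon form has 5 nonzero rows, so rank(M) = 5.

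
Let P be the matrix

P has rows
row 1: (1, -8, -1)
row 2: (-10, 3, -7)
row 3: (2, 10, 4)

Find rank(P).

3

Row reduce to echelon form.
R2 ← R2 + (10)·R1: [0, -77, -17]
R3 ← R3 − (2)·R1: [0, 26, 6]
R3 ← R3 + (26/77)·R2: [0, 0, 20/77]
Echelon form has 3 nonzero rows, so rank(P) = 3.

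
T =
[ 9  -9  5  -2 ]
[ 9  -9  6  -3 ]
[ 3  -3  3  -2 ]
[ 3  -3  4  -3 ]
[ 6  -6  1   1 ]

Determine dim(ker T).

2

Row reduce to echelon form.
R2 ← R2 − R1: [0, 0, 1, -1]
R3 ← R3 − (1/3)·R1: [0, 0, 4/3, -4/3]
R4 ← R4 − (1/3)·R1: [0, 0, 7/3, -7/3]
R5 ← R5 − (2/3)·R1: [0, 0, -7/3, 7/3]
R3 ← R3 − (4/3)·R2: [0, 0, 0, 0]
R4 ← R4 − (7/3)·R2: [0, 0, 0, 0]
R5 ← R5 + (7/3)·R2: [0, 0, 0, 0]
2 nonzero rows, so rank(T) = 2.
T has 4 columns; by rank–nullity, nullity = 4 − 2 = 2.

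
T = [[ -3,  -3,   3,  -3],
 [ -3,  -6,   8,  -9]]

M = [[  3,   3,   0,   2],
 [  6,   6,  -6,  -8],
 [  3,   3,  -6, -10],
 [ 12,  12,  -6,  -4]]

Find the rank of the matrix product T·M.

First compute TM:
[[-54, -54,  18,   0],
 [-129, -129,  42,  -2]]
Now row reduce the product.
R2 ← R2 − (43/18)·R1: [0, 0, -1, -2]
2 nonzero rows, so rank(TM) = 2.

2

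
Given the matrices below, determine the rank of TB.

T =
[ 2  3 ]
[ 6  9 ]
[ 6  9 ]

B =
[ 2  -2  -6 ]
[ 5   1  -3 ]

First compute TB:
[[ 19,  -1, -21],
 [ 57,  -3, -63],
 [ 57,  -3, -63]]
Now row reduce the product.
R2 ← R2 − (3)·R1: [0, 0, 0]
R3 ← R3 − (3)·R1: [0, 0, 0]
1 nonzero row, so rank(TB) = 1.

1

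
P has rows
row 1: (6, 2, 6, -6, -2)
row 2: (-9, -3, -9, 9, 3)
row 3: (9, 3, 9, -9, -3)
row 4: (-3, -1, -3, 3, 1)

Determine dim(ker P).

4

Row reduce to echelon form.
R2 ← R2 + (3/2)·R1: [0, 0, 0, 0, 0]
R3 ← R3 − (3/2)·R1: [0, 0, 0, 0, 0]
R4 ← R4 + (1/2)·R1: [0, 0, 0, 0, 0]
1 nonzero row, so rank(P) = 1.
P has 5 columns; by rank–nullity, nullity = 5 − 1 = 4.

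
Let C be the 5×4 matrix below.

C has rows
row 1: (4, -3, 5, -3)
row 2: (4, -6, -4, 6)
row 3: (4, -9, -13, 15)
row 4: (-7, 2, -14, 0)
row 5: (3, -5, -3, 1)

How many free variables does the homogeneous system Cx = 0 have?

Row reduce to echelon form.
R2 ← R2 − R1: [0, -3, -9, 9]
R3 ← R3 − R1: [0, -6, -18, 18]
R4 ← R4 + (7/4)·R1: [0, -13/4, -21/4, -21/4]
R5 ← R5 − (3/4)·R1: [0, -11/4, -27/4, 13/4]
R3 ← R3 − (2)·R2: [0, 0, 0, 0]
R4 ← R4 − (13/12)·R2: [0, 0, 9/2, -15]
R5 ← R5 − (11/12)·R2: [0, 0, 3/2, -5]
Swap R3 ↔ R4
R5 ← R5 − (1/3)·R3: [0, 0, 0, 0]
3 nonzero rows, so rank(C) = 3.
C has 4 columns; by rank–nullity, nullity = 4 − 3 = 1.

1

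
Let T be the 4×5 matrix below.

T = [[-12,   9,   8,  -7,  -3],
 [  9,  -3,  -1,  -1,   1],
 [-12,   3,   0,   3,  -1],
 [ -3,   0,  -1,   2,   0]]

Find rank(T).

Row reduce to echelon form.
R2 ← R2 + (3/4)·R1: [0, 15/4, 5, -25/4, -5/4]
R3 ← R3 − R1: [0, -6, -8, 10, 2]
R4 ← R4 − (1/4)·R1: [0, -9/4, -3, 15/4, 3/4]
R3 ← R3 + (8/5)·R2: [0, 0, 0, 0, 0]
R4 ← R4 + (3/5)·R2: [0, 0, 0, 0, 0]
Echelon form has 2 nonzero rows, so rank(T) = 2.

2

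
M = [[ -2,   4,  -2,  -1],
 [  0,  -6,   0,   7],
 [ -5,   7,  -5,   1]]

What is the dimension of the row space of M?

2

Row reduce to echelon form.
R3 ← R3 − (5/2)·R1: [0, -3, 0, 7/2]
R3 ← R3 − (1/2)·R2: [0, 0, 0, 0]
Echelon form has 2 nonzero rows, so rank(M) = 2.
The row space has dimension equal to the rank: 2.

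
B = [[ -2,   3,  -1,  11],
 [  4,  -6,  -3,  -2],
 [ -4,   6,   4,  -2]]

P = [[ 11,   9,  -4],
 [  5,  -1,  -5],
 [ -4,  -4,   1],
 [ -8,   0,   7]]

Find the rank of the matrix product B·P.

First compute BP:
[[-91, -17,  69],
 [ 42,  54,  -3],
 [-14, -58, -24]]
Now row reduce the product.
R2 ← R2 + (6/13)·R1: [0, 600/13, 375/13]
R3 ← R3 − (2/13)·R1: [0, -720/13, -450/13]
R3 ← R3 + (6/5)·R2: [0, 0, 0]
2 nonzero rows, so rank(BP) = 2.

2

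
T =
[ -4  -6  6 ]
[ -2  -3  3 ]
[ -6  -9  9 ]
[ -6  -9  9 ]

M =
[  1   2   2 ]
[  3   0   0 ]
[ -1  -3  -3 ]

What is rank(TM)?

First compute TM:
[[-28, -26, -26],
 [-14, -13, -13],
 [-42, -39, -39],
 [-42, -39, -39]]
Now row reduce the product.
R2 ← R2 − (1/2)·R1: [0, 0, 0]
R3 ← R3 − (3/2)·R1: [0, 0, 0]
R4 ← R4 − (3/2)·R1: [0, 0, 0]
1 nonzero row, so rank(TM) = 1.

1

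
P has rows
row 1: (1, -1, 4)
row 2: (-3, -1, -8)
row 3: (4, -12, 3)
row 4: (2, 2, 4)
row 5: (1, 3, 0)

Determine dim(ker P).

Row reduce to echelon form.
R2 ← R2 + (3)·R1: [0, -4, 4]
R3 ← R3 − (4)·R1: [0, -8, -13]
R4 ← R4 − (2)·R1: [0, 4, -4]
R5 ← R5 − R1: [0, 4, -4]
R3 ← R3 − (2)·R2: [0, 0, -21]
R4 ← R4 + R2: [0, 0, 0]
R5 ← R5 + R2: [0, 0, 0]
3 nonzero rows, so rank(P) = 3.
P has 3 columns; by rank–nullity, nullity = 3 − 3 = 0.

0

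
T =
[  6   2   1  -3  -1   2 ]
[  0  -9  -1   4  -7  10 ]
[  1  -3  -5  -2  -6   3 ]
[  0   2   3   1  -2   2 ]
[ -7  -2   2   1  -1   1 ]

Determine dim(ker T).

1

Row reduce to echelon form.
R3 ← R3 − (1/6)·R1: [0, -10/3, -31/6, -3/2, -35/6, 8/3]
R5 ← R5 + (7/6)·R1: [0, 1/3, 19/6, -5/2, -13/6, 10/3]
R3 ← R3 − (10/27)·R2: [0, 0, -259/54, -161/54, -175/54, -28/27]
R4 ← R4 + (2/9)·R2: [0, 0, 25/9, 17/9, -32/9, 38/9]
R5 ← R5 + (1/27)·R2: [0, 0, 169/54, -127/54, -131/54, 100/27]
R4 ← R4 + (150/259)·R3: [0, 0, 0, 6/37, -201/37, 134/37]
R5 ← R5 + (169/259)·R3: [0, 0, 0, -159/37, -168/37, 112/37]
R5 ← R5 + (53/2)·R4: [0, 0, 0, 0, -297/2, 99]
5 nonzero rows, so rank(T) = 5.
T has 6 columns; by rank–nullity, nullity = 6 − 5 = 1.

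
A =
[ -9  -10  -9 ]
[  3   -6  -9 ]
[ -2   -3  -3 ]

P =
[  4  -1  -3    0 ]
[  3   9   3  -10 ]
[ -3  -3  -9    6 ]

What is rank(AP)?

First compute AP:
[[-39, -54,  78,  46],
 [ 21, -30,  54,   6],
 [ -8, -16,  24,  12]]
Now row reduce the product.
R2 ← R2 + (7/13)·R1: [0, -768/13, 96, 400/13]
R3 ← R3 − (8/39)·R1: [0, -64/13, 8, 100/39]
R3 ← R3 − (1/12)·R2: [0, 0, 0, 0]
2 nonzero rows, so rank(AP) = 2.

2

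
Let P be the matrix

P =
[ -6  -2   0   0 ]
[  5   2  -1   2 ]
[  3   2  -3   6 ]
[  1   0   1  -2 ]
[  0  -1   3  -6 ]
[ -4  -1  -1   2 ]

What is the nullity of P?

Row reduce to echelon form.
R2 ← R2 + (5/6)·R1: [0, 1/3, -1, 2]
R3 ← R3 + (1/2)·R1: [0, 1, -3, 6]
R4 ← R4 + (1/6)·R1: [0, -1/3, 1, -2]
R6 ← R6 − (2/3)·R1: [0, 1/3, -1, 2]
R3 ← R3 − (3)·R2: [0, 0, 0, 0]
R4 ← R4 + R2: [0, 0, 0, 0]
R5 ← R5 + (3)·R2: [0, 0, 0, 0]
R6 ← R6 − R2: [0, 0, 0, 0]
2 nonzero rows, so rank(P) = 2.
P has 4 columns; by rank–nullity, nullity = 4 − 2 = 2.

2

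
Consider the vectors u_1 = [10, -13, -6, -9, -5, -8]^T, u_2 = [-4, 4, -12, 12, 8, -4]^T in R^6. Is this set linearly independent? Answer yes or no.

yes

Form the matrix with these vectors as rows and row reduce.
R2 ← R2 + (2/5)·R1: [0, -6/5, -72/5, 42/5, 6, -36/5]
2 nonzero rows, so the 2 vectors span a space of dimension 2.
Since 2 = 2, the vectors are linearly independent.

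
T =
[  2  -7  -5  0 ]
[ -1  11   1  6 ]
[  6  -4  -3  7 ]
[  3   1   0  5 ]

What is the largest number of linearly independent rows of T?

Row reduce to echelon form.
R2 ← R2 + (1/2)·R1: [0, 15/2, -3/2, 6]
R3 ← R3 − (3)·R1: [0, 17, 12, 7]
R4 ← R4 − (3/2)·R1: [0, 23/2, 15/2, 5]
R3 ← R3 − (34/15)·R2: [0, 0, 77/5, -33/5]
R4 ← R4 − (23/15)·R2: [0, 0, 49/5, -21/5]
R4 ← R4 − (7/11)·R3: [0, 0, 0, 0]
Echelon form has 3 nonzero rows, so rank(T) = 3.
The rank gives the maximum number of linearly independent rows: 3.

3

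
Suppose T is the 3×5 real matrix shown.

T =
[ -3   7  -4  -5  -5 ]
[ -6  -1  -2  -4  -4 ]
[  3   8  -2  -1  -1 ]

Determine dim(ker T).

3

Row reduce to echelon form.
R2 ← R2 − (2)·R1: [0, -15, 6, 6, 6]
R3 ← R3 + R1: [0, 15, -6, -6, -6]
R3 ← R3 + R2: [0, 0, 0, 0, 0]
2 nonzero rows, so rank(T) = 2.
T has 5 columns; by rank–nullity, nullity = 5 − 2 = 3.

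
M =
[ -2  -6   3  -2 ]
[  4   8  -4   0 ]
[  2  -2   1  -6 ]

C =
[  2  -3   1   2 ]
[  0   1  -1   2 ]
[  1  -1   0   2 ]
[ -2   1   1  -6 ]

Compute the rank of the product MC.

First compute MC:
[[  3,  -5,   2,   2],
 [  4,   0,  -4,  16],
 [ 17, -15,  -2,  38]]
Now row reduce the product.
R2 ← R2 − (4/3)·R1: [0, 20/3, -20/3, 40/3]
R3 ← R3 − (17/3)·R1: [0, 40/3, -40/3, 80/3]
R3 ← R3 − (2)·R2: [0, 0, 0, 0]
2 nonzero rows, so rank(MC) = 2.

2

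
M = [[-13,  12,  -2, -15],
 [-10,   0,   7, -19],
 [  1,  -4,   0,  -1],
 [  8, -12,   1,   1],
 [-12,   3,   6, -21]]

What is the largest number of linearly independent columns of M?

Row reduce to echelon form.
R2 ← R2 − (10/13)·R1: [0, -120/13, 111/13, -97/13]
R3 ← R3 + (1/13)·R1: [0, -40/13, -2/13, -28/13]
R4 ← R4 + (8/13)·R1: [0, -60/13, -3/13, -107/13]
R5 ← R5 − (12/13)·R1: [0, -105/13, 102/13, -93/13]
R3 ← R3 − (1/3)·R2: [0, 0, -3, 1/3]
R4 ← R4 − (1/2)·R2: [0, 0, -9/2, -9/2]
R5 ← R5 − (7/8)·R2: [0, 0, 3/8, -5/8]
R4 ← R4 − (3/2)·R3: [0, 0, 0, -5]
R5 ← R5 + (1/8)·R3: [0, 0, 0, -7/12]
R5 ← R5 − (7/60)·R4: [0, 0, 0, 0]
Echelon form has 4 nonzero rows, so rank(M) = 4.
The rank gives the maximum number of linearly independent columns: 4.

4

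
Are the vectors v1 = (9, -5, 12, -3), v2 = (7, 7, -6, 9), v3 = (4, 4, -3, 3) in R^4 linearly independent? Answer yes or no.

Form the matrix with these vectors as rows and row reduce.
R2 ← R2 − (7/9)·R1: [0, 98/9, -46/3, 34/3]
R3 ← R3 − (4/9)·R1: [0, 56/9, -25/3, 13/3]
R3 ← R3 − (4/7)·R2: [0, 0, 3/7, -15/7]
3 nonzero rows, so the 3 vectors span a space of dimension 3.
Since 3 = 3, the vectors are linearly independent.

yes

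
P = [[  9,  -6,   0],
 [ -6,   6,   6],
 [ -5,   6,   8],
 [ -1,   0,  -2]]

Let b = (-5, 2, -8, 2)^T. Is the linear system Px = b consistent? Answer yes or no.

Row reduce the augmented matrix [P | b].
R2 ← R2 + (2/3)·R1: [0, 2, 6, -4/3]
R3 ← R3 + (5/9)·R1: [0, 8/3, 8, -97/9]
R4 ← R4 + (1/9)·R1: [0, -2/3, -2, 13/9]
R3 ← R3 − (4/3)·R2: [0, 0, 0, -9]
R4 ← R4 + (1/3)·R2: [0, 0, 0, 1]
R4 ← R4 + (1/9)·R3: [0, 0, 0, 0]
The echelon form has 3 nonzero rows; the last pivot sits in the augmented column, so rank(P) = 2 but rank([P|b]) = 3.
Since the ranks differ, the system is inconsistent.

no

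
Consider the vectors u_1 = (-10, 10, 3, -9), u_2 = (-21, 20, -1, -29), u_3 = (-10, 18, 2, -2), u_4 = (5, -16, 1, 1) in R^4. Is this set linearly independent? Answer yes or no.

Form the matrix with these vectors as rows and row reduce.
R2 ← R2 − (21/10)·R1: [0, -1, -73/10, -101/10]
R3 ← R3 − R1: [0, 8, -1, 7]
R4 ← R4 + (1/2)·R1: [0, -11, 5/2, -7/2]
R3 ← R3 + (8)·R2: [0, 0, -297/5, -369/5]
R4 ← R4 − (11)·R2: [0, 0, 414/5, 538/5]
R4 ← R4 + (46/33)·R3: [0, 0, 0, 52/11]
4 nonzero rows, so the 4 vectors span a space of dimension 4.
Since 4 = 4, the vectors are linearly independent.

yes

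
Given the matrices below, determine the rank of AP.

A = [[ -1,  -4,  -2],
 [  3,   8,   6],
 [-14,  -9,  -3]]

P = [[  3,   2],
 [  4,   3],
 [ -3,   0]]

2

First compute AP:
[[-13, -14],
 [ 23,  30],
 [-69, -55]]
Now row reduce the product.
R2 ← R2 + (23/13)·R1: [0, 68/13]
R3 ← R3 − (69/13)·R1: [0, 251/13]
R3 ← R3 − (251/68)·R2: [0, 0]
2 nonzero rows, so rank(AP) = 2.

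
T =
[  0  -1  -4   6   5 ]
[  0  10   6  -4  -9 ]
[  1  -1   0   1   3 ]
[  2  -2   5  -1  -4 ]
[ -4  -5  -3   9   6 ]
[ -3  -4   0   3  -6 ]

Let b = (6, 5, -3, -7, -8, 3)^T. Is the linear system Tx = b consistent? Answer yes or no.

no

Row reduce the augmented matrix [T | b].
Swap R1 ↔ R3
R4 ← R4 − (2)·R1: [0, 0, 5, -3, -10, -1]
R5 ← R5 + (4)·R1: [0, -9, -3, 13, 18, -20]
R6 ← R6 + (3)·R1: [0, -7, 0, 6, 3, -6]
R3 ← R3 + (1/10)·R2: [0, 0, -17/5, 28/5, 41/10, 13/2]
R5 ← R5 + (9/10)·R2: [0, 0, 12/5, 47/5, 99/10, -31/2]
R6 ← R6 + (7/10)·R2: [0, 0, 21/5, 16/5, -33/10, -5/2]
R4 ← R4 + (25/17)·R3: [0, 0, 0, 89/17, -135/34, 291/34]
R5 ← R5 + (12/17)·R3: [0, 0, 0, 227/17, 435/34, -371/34]
R6 ← R6 + (21/17)·R3: [0, 0, 0, 172/17, 30/17, 94/17]
R5 ← R5 − (227/89)·R4: [0, 0, 0, 0, 2040/89, -2914/89]
R6 ← R6 − (172/89)·R4: [0, 0, 0, 0, 840/89, -980/89]
R6 ← R6 − (7/17)·R5: [0, 0, 0, 0, 0, 42/17]
The echelon form has 6 nonzero rows; the last pivot sits in the augmented column, so rank(T) = 5 but rank([T|b]) = 6.
Since the ranks differ, the system is inconsistent.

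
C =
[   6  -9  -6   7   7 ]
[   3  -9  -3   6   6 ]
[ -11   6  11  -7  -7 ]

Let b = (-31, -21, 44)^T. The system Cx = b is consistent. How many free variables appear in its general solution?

Row reduce the augmented matrix [C | b].
R2 ← R2 − (1/2)·R1: [0, -9/2, 0, 5/2, 5/2, -11/2]
R3 ← R3 + (11/6)·R1: [0, -21/2, 0, 35/6, 35/6, -77/6]
R3 ← R3 − (7/3)·R2: [0, 0, 0, 0, 0, 0]
The echelon form has 2 nonzero rows, and every pivot lies in the first 5 columns, so rank(C) = rank([C|b]) = 2.
The system is consistent.
Free variables = (unknowns) − (rank) = 5 − 2 = 3.

3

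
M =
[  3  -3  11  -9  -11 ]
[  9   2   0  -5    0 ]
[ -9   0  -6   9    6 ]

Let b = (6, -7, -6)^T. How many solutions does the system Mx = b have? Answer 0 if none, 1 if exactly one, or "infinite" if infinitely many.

0

Row reduce the augmented matrix [M | b].
R2 ← R2 − (3)·R1: [0, 11, -33, 22, 33, -25]
R3 ← R3 + (3)·R1: [0, -9, 27, -18, -27, 12]
R3 ← R3 + (9/11)·R2: [0, 0, 0, 0, 0, -93/11]
The echelon form has 3 nonzero rows; the last pivot sits in the augmented column, so rank(M) = 2 but rank([M|b]) = 3.
Since the ranks differ, the system is inconsistent.
It has no solutions.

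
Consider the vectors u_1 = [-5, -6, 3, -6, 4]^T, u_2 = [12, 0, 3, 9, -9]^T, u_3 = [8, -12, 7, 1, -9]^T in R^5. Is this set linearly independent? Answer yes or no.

yes

Form the matrix with these vectors as rows and row reduce.
R2 ← R2 + (12/5)·R1: [0, -72/5, 51/5, -27/5, 3/5]
R3 ← R3 + (8/5)·R1: [0, -108/5, 59/5, -43/5, -13/5]
R3 ← R3 − (3/2)·R2: [0, 0, -7/2, -1/2, -7/2]
3 nonzero rows, so the 3 vectors span a space of dimension 3.
Since 3 = 3, the vectors are linearly independent.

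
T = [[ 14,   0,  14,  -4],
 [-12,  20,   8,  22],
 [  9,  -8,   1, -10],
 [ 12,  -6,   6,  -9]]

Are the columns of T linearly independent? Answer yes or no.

no

Row reduce T to echelon form.
R2 ← R2 + (6/7)·R1: [0, 20, 20, 130/7]
R3 ← R3 − (9/14)·R1: [0, -8, -8, -52/7]
R4 ← R4 − (6/7)·R1: [0, -6, -6, -39/7]
R3 ← R3 + (2/5)·R2: [0, 0, 0, 0]
R4 ← R4 + (3/10)·R2: [0, 0, 0, 0]
2 pivots among 4 columns.
Only 2 < 4 pivot columns, so the columns are linearly dependent.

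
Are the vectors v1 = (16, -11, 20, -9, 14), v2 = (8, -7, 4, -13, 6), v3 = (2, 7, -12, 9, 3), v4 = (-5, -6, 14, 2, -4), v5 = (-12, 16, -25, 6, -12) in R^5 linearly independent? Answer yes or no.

Form the matrix with these vectors as rows and row reduce.
R2 ← R2 − (1/2)·R1: [0, -3/2, -6, -17/2, -1]
R3 ← R3 − (1/8)·R1: [0, 67/8, -29/2, 81/8, 5/4]
R4 ← R4 + (5/16)·R1: [0, -151/16, 81/4, -13/16, 3/8]
R5 ← R5 + (3/4)·R1: [0, 31/4, -10, -3/4, -3/2]
R3 ← R3 + (67/12)·R2: [0, 0, -48, -112/3, -13/3]
R4 ← R4 − (151/24)·R2: [0, 0, 58, 158/3, 20/3]
R5 ← R5 + (31/6)·R2: [0, 0, -41, -134/3, -20/3]
R4 ← R4 + (29/24)·R3: [0, 0, 0, 68/9, 103/72]
R5 ← R5 − (41/48)·R3: [0, 0, 0, -115/9, -427/144]
R5 ← R5 + (115/68)·R4: [0, 0, 0, 0, -297/544]
5 nonzero rows, so the 5 vectors span a space of dimension 5.
Since 5 = 5, the vectors are linearly independent.

yes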